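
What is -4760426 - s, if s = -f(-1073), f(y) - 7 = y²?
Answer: -3609090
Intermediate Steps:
f(y) = 7 + y²
s = -1151336 (s = -(7 + (-1073)²) = -(7 + 1151329) = -1*1151336 = -1151336)
-4760426 - s = -4760426 - 1*(-1151336) = -4760426 + 1151336 = -3609090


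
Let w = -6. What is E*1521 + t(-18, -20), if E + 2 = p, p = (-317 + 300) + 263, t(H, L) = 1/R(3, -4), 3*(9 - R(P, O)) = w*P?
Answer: 5566861/15 ≈ 3.7112e+5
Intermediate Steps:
R(P, O) = 9 + 2*P (R(P, O) = 9 - (-2)*P = 9 + 2*P)
t(H, L) = 1/15 (t(H, L) = 1/(9 + 2*3) = 1/(9 + 6) = 1/15)
p = 246 (p = -17 + 263 = 246)
E = 244 (E = -2 + 246 = 244)
E*1521 + t(-18, -20) = 244*1521 + 1/15 = 371124 + 1/15 = 5566861/15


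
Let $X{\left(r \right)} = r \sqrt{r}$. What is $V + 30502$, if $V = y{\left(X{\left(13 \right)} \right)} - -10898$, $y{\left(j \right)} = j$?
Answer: $41400 + 13 \sqrt{13} \approx 41447.0$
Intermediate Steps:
$X{\left(r \right)} = r^{\frac{3}{2}}$
$V = 10898 + 13 \sqrt{13}$ ($V = 13^{\frac{3}{2}} - -10898 = 13 \sqrt{13} + 10898 = 10898 + 13 \sqrt{13} \approx 10945.0$)
$V + 30502 = \left(10898 + 13 \sqrt{13}\right) + 30502 = 41400 + 13 \sqrt{13}$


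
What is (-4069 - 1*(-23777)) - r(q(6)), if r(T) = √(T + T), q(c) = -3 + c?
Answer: 19708 - √6 ≈ 19706.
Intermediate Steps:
r(T) = √2*√T (r(T) = √(2*T) = √2*√T)
(-4069 - 1*(-23777)) - r(q(6)) = (-4069 - 1*(-23777)) - √2*√(-3 + 6) = (-4069 + 23777) - √2*√3 = 19708 - √6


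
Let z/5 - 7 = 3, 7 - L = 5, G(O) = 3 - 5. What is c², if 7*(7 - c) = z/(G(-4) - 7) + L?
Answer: 223729/3969 ≈ 56.369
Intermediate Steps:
G(O) = -2
L = 2 (L = 7 - 1*5 = 7 - 5 = 2)
z = 50 (z = 35 + 5*3 = 35 + 15 = 50)
c = 473/63 (c = 7 - (50/(-2 - 7) + 2)/7 = 7 - (50/(-9) + 2)/7 = 7 - (-⅑*50 + 2)/7 = 7 - (-50/9 + 2)/7 = 7 - ⅐*(-32/9) = 7 + 32/63 = 473/63 ≈ 7.5079)
c² = (473/63)² = 223729/3969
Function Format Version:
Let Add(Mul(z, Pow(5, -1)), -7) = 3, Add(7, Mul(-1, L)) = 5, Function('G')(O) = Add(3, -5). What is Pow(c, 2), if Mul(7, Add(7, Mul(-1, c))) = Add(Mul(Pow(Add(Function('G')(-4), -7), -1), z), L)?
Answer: Rational(223729, 3969) ≈ 56.369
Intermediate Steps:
Function('G')(O) = -2
L = 2 (L = Add(7, Mul(-1, 5)) = Add(7, -5) = 2)
z = 50 (z = Add(35, Mul(5, 3)) = Add(35, 15) = 50)
c = Rational(473, 63) (c = Add(7, Mul(Rational(-1, 7), Add(Mul(Pow(Add(-2, -7), -1), 50), 2))) = Add(7, Mul(Rational(-1, 7), Add(Mul(Pow(-9, -1), 50), 2))) = Add(7, Mul(Rational(-1, 7), Add(Mul(Rational(-1, 9), 50), 2))) = Add(7, Mul(Rational(-1, 7), Add(Rational(-50, 9), 2))) = Add(7, Mul(Rational(-1, 7), Rational(-32, 9))) = Add(7, Rational(32, 63)) = Rational(473, 63) ≈ 7.5079)
Pow(c, 2) = Pow(Rational(473, 63), 2) = Rational(223729, 3969)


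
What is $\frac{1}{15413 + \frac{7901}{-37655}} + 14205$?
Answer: $\frac{8244136199525}{580368614} \approx 14205.0$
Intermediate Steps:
$\frac{1}{15413 + \frac{7901}{-37655}} + 14205 = \frac{1}{15413 + 7901 \left(- \frac{1}{37655}\right)} + 14205 = \frac{1}{15413 - \frac{7901}{37655}} + 14205 = \frac{1}{\frac{580368614}{37655}} + 14205 = \frac{37655}{580368614} + 14205 = \frac{8244136199525}{580368614}$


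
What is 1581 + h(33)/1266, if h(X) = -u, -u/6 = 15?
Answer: 333606/211 ≈ 1581.1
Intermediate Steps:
u = -90 (u = -6*15 = -90)
h(X) = 90 (h(X) = -1*(-90) = 90)
1581 + h(33)/1266 = 1581 + 90/1266 = 1581 + 90*(1/1266) = 1581 + 15/211 = 333606/211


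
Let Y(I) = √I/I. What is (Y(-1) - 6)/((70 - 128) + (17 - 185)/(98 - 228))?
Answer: 195/1843 + 65*I/3686 ≈ 0.10581 + 0.017634*I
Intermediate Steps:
Y(I) = I^(-½)
(Y(-1) - 6)/((70 - 128) + (17 - 185)/(98 - 228)) = ((-1)^(-½) - 6)/((70 - 128) + (17 - 185)/(98 - 228)) = (-I - 6)/(-58 - 168/(-130)) = (-6 - I)/(-58 - 168*(-1/130)) = (-6 - I)/(-58 + 84/65) = (-6 - I)/(-3686/65) = (-6 - I)*(-65/3686) = 195/1843 + 65*I/3686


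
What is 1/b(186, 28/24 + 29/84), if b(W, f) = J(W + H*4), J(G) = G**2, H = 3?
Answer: 1/39204 ≈ 2.5508e-5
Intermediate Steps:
b(W, f) = (12 + W)**2 (b(W, f) = (W + 3*4)**2 = (W + 12)**2 = (12 + W)**2)
1/b(186, 28/24 + 29/84) = 1/((12 + 186)**2) = 1/(198**2) = 1/39204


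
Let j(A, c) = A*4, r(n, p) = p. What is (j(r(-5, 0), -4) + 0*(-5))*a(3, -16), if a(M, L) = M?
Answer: 0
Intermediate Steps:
j(A, c) = 4*A
(j(r(-5, 0), -4) + 0*(-5))*a(3, -16) = (4*0 + 0*(-5))*3 = (0 + 0)*3 = 0*3 = 0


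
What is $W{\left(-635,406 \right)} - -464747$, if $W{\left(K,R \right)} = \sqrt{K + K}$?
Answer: $464747 + i \sqrt{1270} \approx 4.6475 \cdot 10^{5} + 35.637 i$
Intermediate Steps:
$W{\left(K,R \right)} = \sqrt{2} \sqrt{K}$ ($W{\left(K,R \right)} = \sqrt{2 K} = \sqrt{2} \sqrt{K}$)
$W{\left(-635,406 \right)} - -464747 = \sqrt{2} \sqrt{-635} - -464747 = \sqrt{2} i \sqrt{635} + 464747 = i \sqrt{1270} + 464747 = 464747 + i \sqrt{1270}$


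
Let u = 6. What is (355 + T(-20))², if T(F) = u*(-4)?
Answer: 109561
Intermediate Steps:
T(F) = -24 (T(F) = 6*(-4) = -24)
(355 + T(-20))² = (355 - 24)² = 331² = 109561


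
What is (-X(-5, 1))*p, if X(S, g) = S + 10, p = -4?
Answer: 20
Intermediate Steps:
X(S, g) = 10 + S
(-X(-5, 1))*p = -(10 - 5)*(-4) = -1*5*(-4) = -5*(-4) = 20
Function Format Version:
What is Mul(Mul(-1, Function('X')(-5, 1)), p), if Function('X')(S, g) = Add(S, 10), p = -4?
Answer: 20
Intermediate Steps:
Function('X')(S, g) = Add(10, S)
Mul(Mul(-1, Function('X')(-5, 1)), p) = Mul(Mul(-1, Add(10, -5)), -4) = Mul(Mul(-1, 5), -4) = Mul(-5, -4) = 20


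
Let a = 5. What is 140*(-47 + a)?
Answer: -5880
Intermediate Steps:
140*(-47 + a) = 140*(-47 + 5) = 140*(-42) = -5880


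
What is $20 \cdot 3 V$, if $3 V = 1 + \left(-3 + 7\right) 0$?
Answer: $20$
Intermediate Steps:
$V = \frac{1}{3}$ ($V = \frac{1 + \left(-3 + 7\right) 0}{3} = \frac{1 + 4 \cdot 0}{3} = \frac{1 + 0}{3} = \frac{1}{3} \cdot 1 = \frac{1}{3} \approx 0.33333$)
$20 \cdot 3 V = 20 \cdot 3 \cdot \frac{1}{3} = 60 \cdot \frac{1}{3} = 20$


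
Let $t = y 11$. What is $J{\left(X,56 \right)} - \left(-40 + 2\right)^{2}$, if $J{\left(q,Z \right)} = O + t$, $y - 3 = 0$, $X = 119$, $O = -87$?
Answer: $-1498$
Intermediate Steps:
$y = 3$ ($y = 3 + 0 = 3$)
$t = 33$ ($t = 3 \cdot 11 = 33$)
$J{\left(q,Z \right)} = -54$ ($J{\left(q,Z \right)} = -87 + 33 = -54$)
$J{\left(X,56 \right)} - \left(-40 + 2\right)^{2} = -54 - \left(-40 + 2\right)^{2} = -54 - \left(-38\right)^{2} = -54 - 1444 = -1498$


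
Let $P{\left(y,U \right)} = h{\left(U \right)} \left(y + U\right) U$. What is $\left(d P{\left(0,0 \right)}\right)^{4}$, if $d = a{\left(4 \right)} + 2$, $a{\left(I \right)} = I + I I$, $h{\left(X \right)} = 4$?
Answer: $0$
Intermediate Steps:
$P{\left(y,U \right)} = U \left(4 U + 4 y\right)$ ($P{\left(y,U \right)} = 4 \left(y + U\right) U = 4 \left(U + y\right) U = \left(4 U + 4 y\right) U = U \left(4 U + 4 y\right)$)
$a{\left(I \right)} = I + I^{2}$
$d = 22$ ($d = 4 \left(1 + 4\right) + 2 = 4 \cdot 5 + 2 = 20 + 2 = 22$)
$\left(d P{\left(0,0 \right)}\right)^{4} = \left(22 \cdot 4 \cdot 0 \left(0 + 0\right)\right)^{4} = \left(22 \cdot 4 \cdot 0 \cdot 0\right)^{4} = \left(22 \cdot 0\right)^{4} = 0^{4} = 0$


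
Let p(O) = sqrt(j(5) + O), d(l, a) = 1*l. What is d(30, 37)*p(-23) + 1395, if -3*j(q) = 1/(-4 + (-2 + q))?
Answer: 1395 + 20*I*sqrt(51) ≈ 1395.0 + 142.83*I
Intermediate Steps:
j(q) = -1/(3*(-6 + q)) (j(q) = -1/(3*(-4 + (-2 + q))) = -1/(3*(-6 + q)))
d(l, a) = l
p(O) = sqrt(1/3 + O) (p(O) = sqrt(-1/(-18 + 3*5) + O) = sqrt(-1/(-18 + 15) + O) = sqrt(-1/(-3) + O) = sqrt(-1*(-1/3) + O) = sqrt(1/3 + O))
d(30, 37)*p(-23) + 1395 = 30*(sqrt(3 + 9*(-23))/3) + 1395 = 30*(sqrt(3 - 207)/3) + 1395 = 30*(sqrt(-204)/3) + 1395 = 30*((2*I*sqrt(51))/3) + 1395 = 30*(2*I*sqrt(51)/3) + 1395 = 20*I*sqrt(51) + 1395 = 1395 + 20*I*sqrt(51)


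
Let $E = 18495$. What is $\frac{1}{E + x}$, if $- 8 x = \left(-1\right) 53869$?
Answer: $\frac{8}{201829} \approx 3.9637 \cdot 10^{-5}$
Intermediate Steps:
$x = \frac{53869}{8}$ ($x = - \frac{\left(-1\right) 53869}{8} = \left(- \frac{1}{8}\right) \left(-53869\right) = \frac{53869}{8} \approx 6733.6$)
$\frac{1}{E + x} = \frac{1}{18495 + \frac{53869}{8}} = \frac{1}{\frac{201829}{8}} = \frac{8}{201829}$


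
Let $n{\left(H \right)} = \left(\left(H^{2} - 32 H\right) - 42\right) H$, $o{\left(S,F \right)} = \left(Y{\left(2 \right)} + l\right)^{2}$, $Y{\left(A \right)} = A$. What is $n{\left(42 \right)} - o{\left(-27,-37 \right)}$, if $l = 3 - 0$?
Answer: $15851$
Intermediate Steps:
$l = 3$ ($l = 3 + 0 = 3$)
$o{\left(S,F \right)} = 25$ ($o{\left(S,F \right)} = \left(2 + 3\right)^{2} = 5^{2} = 25$)
$n{\left(H \right)} = H \left(-42 + H^{2} - 32 H\right)$ ($n{\left(H \right)} = \left(-42 + H^{2} - 32 H\right) H = H \left(-42 + H^{2} - 32 H\right)$)
$n{\left(42 \right)} - o{\left(-27,-37 \right)} = 42 \left(-42 + 42^{2} - 1344\right) - 25 = 42 \left(-42 + 1764 - 1344\right) - 25 = 42 \cdot 378 - 25 = 15876 - 25 = 15851$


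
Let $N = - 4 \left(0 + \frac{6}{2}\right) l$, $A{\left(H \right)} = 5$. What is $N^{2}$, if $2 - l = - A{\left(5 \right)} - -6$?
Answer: $144$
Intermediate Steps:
$l = 1$ ($l = 2 - \left(\left(-1\right) 5 - -6\right) = 2 - \left(-5 + 6\right) = 2 - 1 = 1$)
$N = -12$ ($N = - 4 \left(0 + \frac{6}{2}\right) 1 = - 4 \left(0 + 6 \cdot \frac{1}{2}\right) 1 = - 4 \left(0 + 3\right) 1 = \left(-4\right) 3 \cdot 1 = \left(-12\right) 1 = -12$)
$N^{2} = \left(-12\right)^{2} = 144$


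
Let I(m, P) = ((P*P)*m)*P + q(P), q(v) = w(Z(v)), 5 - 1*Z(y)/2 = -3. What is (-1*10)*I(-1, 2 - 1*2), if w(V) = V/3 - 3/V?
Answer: -1235/24 ≈ -51.458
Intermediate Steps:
Z(y) = 16 (Z(y) = 10 - 2*(-3) = 10 + 6 = 16)
w(V) = -3/V + V/3 (w(V) = V*(1/3) - 3/V = V/3 - 3/V = -3/V + V/3)
q(v) = 247/48 (q(v) = -3/16 + (1/3)*16 = -3*1/16 + 16/3 = -3/16 + 16/3 = 247/48)
I(m, P) = 247/48 + m*P**3 (I(m, P) = ((P*P)*m)*P + 247/48 = (P**2*m)*P + 247/48 = (m*P**2)*P + 247/48 = m*P**3 + 247/48 = 247/48 + m*P**3)
(-1*10)*I(-1, 2 - 1*2) = (-1*10)*(247/48 - (2 - 1*2)**3) = -10*(247/48 - (2 - 2)**3) = -10*(247/48 - 1*0**3) = -10*(247/48 - 1*0) = -10*(247/48 + 0) = -10*247/48 = -1235/24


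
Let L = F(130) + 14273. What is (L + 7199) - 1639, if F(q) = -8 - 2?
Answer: 19823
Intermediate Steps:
F(q) = -10
L = 14263 (L = -10 + 14273 = 14263)
(L + 7199) - 1639 = (14263 + 7199) - 1639 = 21462 - 1639 = 19823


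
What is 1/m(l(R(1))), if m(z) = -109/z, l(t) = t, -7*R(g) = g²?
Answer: 1/763 ≈ 0.0013106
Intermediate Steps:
R(g) = -g²/7
1/m(l(R(1))) = 1/(-109/((-⅐*1²))) = 1/(-109/((-⅐*1))) = 1/(-109/(-⅐)) = 1/(-109*(-7)) = 1/763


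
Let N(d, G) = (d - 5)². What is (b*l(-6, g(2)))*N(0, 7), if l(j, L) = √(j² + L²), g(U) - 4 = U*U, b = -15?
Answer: -3750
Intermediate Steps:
N(d, G) = (-5 + d)²
g(U) = 4 + U² (g(U) = 4 + U*U = 4 + U²)
l(j, L) = √(L² + j²)
(b*l(-6, g(2)))*N(0, 7) = (-15*√((4 + 2²)² + (-6)²))*(-5 + 0)² = -15*√((4 + 4)² + 36)*(-5)² = -15*√(8² + 36)*25 = -15*√(64 + 36)*25 = -15*√100*25 = -15*10*25 = -150*25 = -3750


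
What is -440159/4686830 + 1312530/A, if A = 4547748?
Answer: 172911365332/888105073285 ≈ 0.19470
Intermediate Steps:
-440159/4686830 + 1312530/A = -440159/4686830 + 1312530/4547748 = -440159*1/4686830 + 1312530*(1/4547748) = -440159/4686830 + 218755/757958 = 172911365332/888105073285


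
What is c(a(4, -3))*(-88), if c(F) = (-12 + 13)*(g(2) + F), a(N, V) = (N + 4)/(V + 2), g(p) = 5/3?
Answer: 1672/3 ≈ 557.33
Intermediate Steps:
g(p) = 5/3 (g(p) = 5*(⅓) = 5/3)
a(N, V) = (4 + N)/(2 + V)
c(F) = 5/3 + F (c(F) = (-12 + 13)*(5/3 + F) = 1*(5/3 + F) = 5/3 + F)
c(a(4, -3))*(-88) = (5/3 + (4 + 4)/(2 - 3))*(-88) = (5/3 + 8/(-1))*(-88) = (5/3 - 1*8)*(-88) = (5/3 - 8)*(-88) = -19/3*(-88) = 1672/3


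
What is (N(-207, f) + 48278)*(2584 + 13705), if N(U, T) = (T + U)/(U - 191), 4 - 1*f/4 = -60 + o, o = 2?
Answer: 312986668267/398 ≈ 7.8640e+8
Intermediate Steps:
f = 248 (f = 16 - 4*(-60 + 2) = 16 - 4*(-58) = 16 + 232 = 248)
N(U, T) = (T + U)/(-191 + U)
(N(-207, f) + 48278)*(2584 + 13705) = ((248 - 207)/(-191 - 207) + 48278)*(2584 + 13705) = (41/(-398) + 48278)*16289 = (-1/398*41 + 48278)*16289 = (-41/398 + 48278)*16289 = (19214603/398)*16289 = 312986668267/398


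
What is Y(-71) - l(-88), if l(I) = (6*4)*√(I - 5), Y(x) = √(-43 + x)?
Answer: I*(√114 - 24*√93) ≈ -220.77*I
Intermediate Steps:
l(I) = 24*√(-5 + I)
Y(-71) - l(-88) = √(-43 - 71) - 24*√(-5 - 88) = √(-114) - 24*√(-93) = I*√114 - 24*I*√93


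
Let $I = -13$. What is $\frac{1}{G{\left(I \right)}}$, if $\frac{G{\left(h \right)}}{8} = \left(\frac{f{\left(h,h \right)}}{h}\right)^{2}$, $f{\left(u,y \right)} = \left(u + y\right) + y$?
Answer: $\frac{1}{72} \approx 0.013889$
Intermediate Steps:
$f{\left(u,y \right)} = u + 2 y$
$G{\left(h \right)} = 72$ ($G{\left(h \right)} = 8 \left(\frac{h + 2 h}{h}\right)^{2} = 8 \left(\frac{3 h}{h}\right)^{2} = 8 \cdot 3^{2} = 8 \cdot 9 = 72$)
$\frac{1}{G{\left(I \right)}} = \frac{1}{72}$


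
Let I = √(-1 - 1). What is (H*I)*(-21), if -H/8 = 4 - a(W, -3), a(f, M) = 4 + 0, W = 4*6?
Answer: 0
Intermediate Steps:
W = 24
I = I*√2 (I = √(-2) = I*√2 ≈ 1.4142*I)
a(f, M) = 4
H = 0 (H = -8*(4 - 1*4) = -8*(4 - 4) = -8*0 = 0)
(H*I)*(-21) = (0*(I*√2))*(-21) = 0*(-21) = 0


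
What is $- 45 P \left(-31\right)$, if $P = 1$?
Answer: $1395$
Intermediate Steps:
$- 45 P \left(-31\right) = \left(-45\right) 1 \left(-31\right) = \left(-45\right) \left(-31\right) = 1395$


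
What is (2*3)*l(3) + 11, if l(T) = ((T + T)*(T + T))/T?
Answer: 83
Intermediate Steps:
l(T) = 4*T (l(T) = ((2*T)*(2*T))/T = (4*T²)/T = 4*T)
(2*3)*l(3) + 11 = (2*3)*(4*3) + 11 = 6*12 + 11 = 72 + 11 = 83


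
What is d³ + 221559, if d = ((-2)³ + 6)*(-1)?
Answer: 221567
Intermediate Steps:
d = 2 (d = (-8 + 6)*(-1) = -2*(-1) = 2)
d³ + 221559 = 2³ + 221559 = 8 + 221559 = 221567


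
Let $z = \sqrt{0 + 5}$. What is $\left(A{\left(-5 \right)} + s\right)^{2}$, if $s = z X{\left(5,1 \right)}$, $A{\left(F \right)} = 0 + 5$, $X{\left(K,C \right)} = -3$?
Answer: $70 - 30 \sqrt{5} \approx 2.918$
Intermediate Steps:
$z = \sqrt{5} \approx 2.2361$
$A{\left(F \right)} = 5$
$s = - 3 \sqrt{5}$ ($s = \sqrt{5} \left(-3\right) = - 3 \sqrt{5} \approx -6.7082$)
$\left(A{\left(-5 \right)} + s\right)^{2} = \left(5 - 3 \sqrt{5}\right)^{2}$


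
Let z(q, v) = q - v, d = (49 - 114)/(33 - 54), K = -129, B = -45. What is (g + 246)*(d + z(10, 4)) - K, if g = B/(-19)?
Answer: 317600/133 ≈ 2388.0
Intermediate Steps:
g = 45/19 (g = -45/(-19) = -45*(-1/19) = 45/19 ≈ 2.3684)
d = 65/21 (d = -65/(-21) = -65*(-1/21) = 65/21 ≈ 3.0952)
(g + 246)*(d + z(10, 4)) - K = (45/19 + 246)*(65/21 + (10 - 1*4)) - 1*(-129) = 4719*(65/21 + (10 - 4))/19 + 129 = 4719*(65/21 + 6)/19 + 129 = (4719/19)*(191/21) + 129 = 300443/133 + 129 = 317600/133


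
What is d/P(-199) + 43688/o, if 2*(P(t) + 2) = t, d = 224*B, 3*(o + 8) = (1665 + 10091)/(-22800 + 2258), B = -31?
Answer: -19268933044/3659539 ≈ -5265.4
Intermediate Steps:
o = -252382/30813 (o = -8 + ((1665 + 10091)/(-22800 + 2258))/3 = -8 + (11756/(-20542))/3 = -8 + (11756*(-1/20542))/3 = -8 + (1/3)*(-5878/10271) = -8 - 5878/30813 = -252382/30813 ≈ -8.1908)
d = -6944 (d = 224*(-31) = -6944)
P(t) = -2 + t/2
d/P(-199) + 43688/o = -6944/(-2 + (1/2)*(-199)) + 43688/(-252382/30813) = -6944/(-2 - 199/2) + 43688*(-30813/252382) = -6944/(-203/2) - 673079172/126191 = -6944*(-2/203) - 673079172/126191 = 1984/29 - 673079172/126191 = -19268933044/3659539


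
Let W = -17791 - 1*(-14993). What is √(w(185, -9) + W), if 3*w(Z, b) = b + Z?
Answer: I*√24654/3 ≈ 52.339*I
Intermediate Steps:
w(Z, b) = Z/3 + b/3 (w(Z, b) = (b + Z)/3 = (Z + b)/3 = Z/3 + b/3)
W = -2798 (W = -17791 + 14993 = -2798)
√(w(185, -9) + W) = √(((⅓)*185 + (⅓)*(-9)) - 2798) = √((185/3 - 3) - 2798) = √(176/3 - 2798) = √(-8218/3) = I*√24654/3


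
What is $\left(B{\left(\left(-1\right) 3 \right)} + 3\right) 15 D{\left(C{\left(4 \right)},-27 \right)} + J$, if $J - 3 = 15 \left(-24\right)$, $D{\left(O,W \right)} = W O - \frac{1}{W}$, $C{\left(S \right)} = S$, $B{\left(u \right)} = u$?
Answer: $-357$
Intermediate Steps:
$D{\left(O,W \right)} = - \frac{1}{W} + O W$ ($D{\left(O,W \right)} = O W - \frac{1}{W} = - \frac{1}{W} + O W$)
$J = -357$ ($J = 3 + 15 \left(-24\right) = 3 - 360 = -357$)
$\left(B{\left(\left(-1\right) 3 \right)} + 3\right) 15 D{\left(C{\left(4 \right)},-27 \right)} + J = \left(\left(-1\right) 3 + 3\right) 15 \left(- \frac{1}{-27} + 4 \left(-27\right)\right) - 357 = \left(-3 + 3\right) 15 \left(\left(-1\right) \left(- \frac{1}{27}\right) - 108\right) - 357 = 0 \cdot 15 \left(\frac{1}{27} - 108\right) - 357 = 0 \left(- \frac{2915}{27}\right) - 357 = 0 - 357 = -357$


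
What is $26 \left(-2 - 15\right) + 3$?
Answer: $-439$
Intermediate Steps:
$26 \left(-2 - 15\right) + 3 = 26 \left(-17\right) + 3 = -442 + 3 = -439$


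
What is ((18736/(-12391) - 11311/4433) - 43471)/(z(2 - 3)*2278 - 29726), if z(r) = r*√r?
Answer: 17746830301487863/12205625646055270 - 1359997289470139*I/12205625646055270 ≈ 1.454 - 0.11142*I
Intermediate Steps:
z(r) = r^(3/2)
((18736/(-12391) - 11311/4433) - 43471)/(z(2 - 3)*2278 - 29726) = ((18736/(-12391) - 11311/4433) - 43471)/((2 - 3)^(3/2)*2278 - 29726) = ((18736*(-1/12391) - 11311*1/4433) - 43471)/((-1)^(3/2)*2278 - 29726) = ((-18736/12391 - 11311/4433) - 43471)/(-I*2278 - 29726) = (-223211289/54929303 - 43471)/(-2278*I - 29726) = -2388054942002*(-29726 + 2278*I)/888824360/54929303 = -1194027471001*(-29726 + 2278*I)/24411251292110540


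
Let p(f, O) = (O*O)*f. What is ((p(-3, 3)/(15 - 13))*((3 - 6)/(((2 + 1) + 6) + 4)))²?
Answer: 6561/676 ≈ 9.7056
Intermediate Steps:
p(f, O) = f*O² (p(f, O) = O²*f = f*O²)
((p(-3, 3)/(15 - 13))*((3 - 6)/(((2 + 1) + 6) + 4)))² = (((-3*3²)/(15 - 13))*((3 - 6)/(((2 + 1) + 6) + 4)))² = ((-3*9/2)*(-3/((3 + 6) + 4)))² = ((-27*½)*(-3/(9 + 4)))² = (-(-81)/(2*13))² = (-27/2*(-3/13))² = (81/26)² = 6561/676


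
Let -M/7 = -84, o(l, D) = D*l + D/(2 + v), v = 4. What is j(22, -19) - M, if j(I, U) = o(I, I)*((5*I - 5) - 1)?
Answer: 150388/3 ≈ 50129.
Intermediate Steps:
o(l, D) = D/6 + D*l (o(l, D) = D*l + D/(2 + 4) = D*l + D/6 = D/6 + D*l)
M = 588 (M = -7*(-84) = 588)
j(I, U) = I*(-6 + 5*I)*(1/6 + I) (j(I, U) = (I*(1/6 + I))*((5*I - 5) - 1) = (I*(1/6 + I))*((-5 + 5*I) - 1) = (I*(1/6 + I))*(-6 + 5*I) = I*(-6 + 5*I)*(1/6 + I))
j(22, -19) - M = (1/6)*22*(1 + 6*22)*(-6 + 5*22) - 1*588 = (1/6)*22*(1 + 132)*(-6 + 110) - 588 = (1/6)*22*133*104 - 588 = 152152/3 - 588 = 150388/3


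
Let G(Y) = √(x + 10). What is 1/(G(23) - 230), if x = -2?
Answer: -115/26446 - √2/26446 ≈ -0.0044020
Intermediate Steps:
G(Y) = 2*√2 (G(Y) = √(-2 + 10) = √8 = 2*√2)
1/(G(23) - 230) = 1/(2*√2 - 230) = 1/(-230 + 2*√2)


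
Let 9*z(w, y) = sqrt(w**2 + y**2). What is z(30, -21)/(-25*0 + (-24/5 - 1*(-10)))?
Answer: 5*sqrt(149)/78 ≈ 0.78247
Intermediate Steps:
z(w, y) = sqrt(w**2 + y**2)/9
z(30, -21)/(-25*0 + (-24/5 - 1*(-10))) = (sqrt(30**2 + (-21)**2)/9)/(-25*0 + (-24/5 - 1*(-10))) = (sqrt(900 + 441)/9)/(0 + (-24*1/5 + 10)) = (sqrt(1341)/9)/(0 + (-24/5 + 10)) = ((3*sqrt(149))/9)/(0 + 26/5) = (sqrt(149)/3)/(26/5) = (sqrt(149)/3)*(5/26) = 5*sqrt(149)/78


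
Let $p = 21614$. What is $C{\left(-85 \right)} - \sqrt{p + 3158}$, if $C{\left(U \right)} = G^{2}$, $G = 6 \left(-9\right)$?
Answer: $2916 - 2 \sqrt{6193} \approx 2758.6$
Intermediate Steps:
$G = -54$
$C{\left(U \right)} = 2916$ ($C{\left(U \right)} = \left(-54\right)^{2} = 2916$)
$C{\left(-85 \right)} - \sqrt{p + 3158} = 2916 - \sqrt{21614 + 3158} = 2916 - \sqrt{24772} = 2916 - 2 \sqrt{6193}$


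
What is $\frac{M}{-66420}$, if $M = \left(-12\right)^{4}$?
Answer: $- \frac{64}{205} \approx -0.3122$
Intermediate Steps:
$M = 20736$
$\frac{M}{-66420} = \frac{20736}{-66420} = 20736 \left(- \frac{1}{66420}\right) = - \frac{64}{205}$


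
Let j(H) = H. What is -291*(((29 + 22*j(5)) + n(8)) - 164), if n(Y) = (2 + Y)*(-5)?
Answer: 21825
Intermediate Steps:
n(Y) = -10 - 5*Y
-291*(((29 + 22*j(5)) + n(8)) - 164) = -291*(((29 + 22*5) + (-10 - 5*8)) - 164) = -291*(((29 + 110) + (-10 - 40)) - 164) = -291*((139 - 50) - 164) = -291*(89 - 164) = -291*(-75) = 21825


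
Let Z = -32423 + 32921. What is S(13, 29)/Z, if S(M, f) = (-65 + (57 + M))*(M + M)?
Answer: 65/249 ≈ 0.26104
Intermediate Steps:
S(M, f) = 2*M*(-8 + M) (S(M, f) = (-8 + M)*(2*M) = 2*M*(-8 + M))
Z = 498
S(13, 29)/Z = (2*13*(-8 + 13))/498 = (2*13*5)*(1/498) = 130*(1/498) = 65/249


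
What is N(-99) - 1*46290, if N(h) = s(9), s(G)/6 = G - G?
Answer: -46290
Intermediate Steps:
s(G) = 0 (s(G) = 6*(G - G) = 6*0 = 0)
N(h) = 0
N(-99) - 1*46290 = 0 - 1*46290 = 0 - 46290 = -46290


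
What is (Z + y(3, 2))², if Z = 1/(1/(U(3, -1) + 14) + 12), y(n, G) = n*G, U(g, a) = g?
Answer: 1555009/42025 ≈ 37.002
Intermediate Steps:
y(n, G) = G*n
Z = 17/205 (Z = 1/(1/(3 + 14) + 12) = 1/(1/17 + 12) = 1/(205/17) = 17/205 ≈ 0.082927)
(Z + y(3, 2))² = (17/205 + 2*3)² = (17/205 + 6)² = (1247/205)² = 1555009/42025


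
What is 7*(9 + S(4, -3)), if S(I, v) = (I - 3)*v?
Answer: 42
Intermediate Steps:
S(I, v) = v*(-3 + I) (S(I, v) = (-3 + I)*v = v*(-3 + I))
7*(9 + S(4, -3)) = 7*(9 - 3*(-3 + 4)) = 7*(9 - 3*1) = 7*(9 - 3) = 7*6 = 42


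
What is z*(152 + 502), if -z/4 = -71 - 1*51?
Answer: 319152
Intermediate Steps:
z = 488 (z = -4*(-71 - 1*51) = -4*(-71 - 51) = -4*(-122) = 488)
z*(152 + 502) = 488*(152 + 502) = 488*654 = 319152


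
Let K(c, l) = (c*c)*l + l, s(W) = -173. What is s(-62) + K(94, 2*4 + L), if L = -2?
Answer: 52849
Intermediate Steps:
K(c, l) = l + l*c**2 (K(c, l) = c**2*l + l = l*c**2 + l = l + l*c**2)
s(-62) + K(94, 2*4 + L) = -173 + (2*4 - 2)*(1 + 94**2) = -173 + (8 - 2)*(1 + 8836) = -173 + 6*8837 = -173 + 53022 = 52849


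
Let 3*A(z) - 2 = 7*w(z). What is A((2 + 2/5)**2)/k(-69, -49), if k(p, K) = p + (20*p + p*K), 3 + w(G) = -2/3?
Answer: -71/17388 ≈ -0.0040833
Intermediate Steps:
w(G) = -11/3 (w(G) = -3 - 2/3 = -11/3)
k(p, K) = 21*p + K*p (k(p, K) = p + (20*p + K*p) = 21*p + K*p)
A(z) = -71/9 (A(z) = 2/3 + (7*(-11/3))/3 = 2/3 + (1/3)*(-77/3) = 2/3 - 77/9 = -71/9)
A((2 + 2/5)**2)/k(-69, -49) = -71*(-1/(69*(21 - 49)))/9 = -71/(9*((-69*(-28)))) = -71/9/1932 = -71/9*1/1932 = -71/17388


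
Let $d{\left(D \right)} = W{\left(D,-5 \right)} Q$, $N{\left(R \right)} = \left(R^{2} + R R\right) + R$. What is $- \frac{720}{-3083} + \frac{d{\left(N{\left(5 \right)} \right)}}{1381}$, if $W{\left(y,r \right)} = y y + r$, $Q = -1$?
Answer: $- \frac{8316340}{4257623} \approx -1.9533$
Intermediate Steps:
$W{\left(y,r \right)} = r + y^{2}$ ($W{\left(y,r \right)} = y^{2} + r = r + y^{2}$)
$N{\left(R \right)} = R + 2 R^{2}$ ($N{\left(R \right)} = \left(R^{2} + R^{2}\right) + R = 2 R^{2} + R = R + 2 R^{2}$)
$d{\left(D \right)} = 5 - D^{2}$ ($d{\left(D \right)} = \left(-5 + D^{2}\right) \left(-1\right) = 5 - D^{2}$)
$- \frac{720}{-3083} + \frac{d{\left(N{\left(5 \right)} \right)}}{1381} = - \frac{720}{-3083} + \frac{5 - \left(5 \left(1 + 2 \cdot 5\right)\right)^{2}}{1381} = \left(-720\right) \left(- \frac{1}{3083}\right) + \left(5 - \left(5 \left(1 + 10\right)\right)^{2}\right) \frac{1}{1381} = \frac{720}{3083} + \left(5 - \left(5 \cdot 11\right)^{2}\right) \frac{1}{1381} = \frac{720}{3083} + \left(5 - 55^{2}\right) \frac{1}{1381} = \frac{720}{3083} + \left(5 - 3025\right) \frac{1}{1381} = \frac{720}{3083} - \frac{3020}{1381} = - \frac{8316340}{4257623}$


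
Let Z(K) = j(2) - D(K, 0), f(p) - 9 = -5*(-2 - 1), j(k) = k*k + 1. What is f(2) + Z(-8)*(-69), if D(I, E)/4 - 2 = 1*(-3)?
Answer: -597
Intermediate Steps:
j(k) = 1 + k² (j(k) = k² + 1 = 1 + k²)
D(I, E) = -4 (D(I, E) = 8 + 4*(1*(-3)) = 8 + 4*(-3) = 8 - 12 = -4)
f(p) = 24 (f(p) = 9 - 5*(-2 - 1) = 9 - 5*(-3) = 9 + 15 = 24)
Z(K) = 9 (Z(K) = (1 + 2²) - 1*(-4) = (1 + 4) + 4 = 5 + 4 = 9)
f(2) + Z(-8)*(-69) = 24 + 9*(-69) = 24 - 621 = -597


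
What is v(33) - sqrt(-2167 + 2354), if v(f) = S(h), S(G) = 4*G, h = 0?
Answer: -sqrt(187) ≈ -13.675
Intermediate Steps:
v(f) = 0 (v(f) = 4*0 = 0)
v(33) - sqrt(-2167 + 2354) = 0 - sqrt(-2167 + 2354) = 0 - sqrt(187) = -sqrt(187)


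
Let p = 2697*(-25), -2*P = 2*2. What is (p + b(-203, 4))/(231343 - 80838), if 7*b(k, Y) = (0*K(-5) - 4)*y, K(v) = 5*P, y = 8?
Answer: -472007/1053535 ≈ -0.44802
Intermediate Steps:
P = -2 ≈ -2.0000
p = -67425
K(v) = -10 (K(v) = 5*(-2) = -10)
b(k, Y) = -32/7 (b(k, Y) = ((0*(-10) - 4)*8)/7 = ((0 - 4)*8)/7 = (-4*8)/7 = (1/7)*(-32) = -32/7)
(p + b(-203, 4))/(231343 - 80838) = (-67425 - 32/7)/(231343 - 80838) = -472007/7/150505 = -472007/7*1/150505 = -472007/1053535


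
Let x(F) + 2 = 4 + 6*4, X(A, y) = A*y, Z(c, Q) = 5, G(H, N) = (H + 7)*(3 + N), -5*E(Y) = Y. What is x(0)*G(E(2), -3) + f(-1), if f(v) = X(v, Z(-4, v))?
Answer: -5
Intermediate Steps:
E(Y) = -Y/5
G(H, N) = (3 + N)*(7 + H) (G(H, N) = (7 + H)*(3 + N) = (3 + N)*(7 + H))
f(v) = 5*v (f(v) = v*5 = 5*v)
x(F) = 26 (x(F) = -2 + (4 + 6*4) = -2 + (4 + 24) = -2 + 28 = 26)
x(0)*G(E(2), -3) + f(-1) = 26*(21 + 3*(-1/5*2) + 7*(-3) - 1/5*2*(-3)) + 5*(-1) = 26*(21 + 3*(-2/5) - 21 - 2/5*(-3)) - 5 = 26*(21 - 6/5 - 21 + 6/5) - 5 = 26*0 - 5 = 0 - 5 = -5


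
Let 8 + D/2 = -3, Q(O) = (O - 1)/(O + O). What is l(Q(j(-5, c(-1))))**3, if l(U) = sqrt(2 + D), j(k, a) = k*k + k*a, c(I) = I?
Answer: -40*I*sqrt(5) ≈ -89.443*I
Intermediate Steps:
j(k, a) = k**2 + a*k
Q(O) = (-1 + O)/(2*O) (Q(O) = (-1 + O)/((2*O)) = (-1 + O)*(1/(2*O)) = (-1 + O)/(2*O))
D = -22 (D = -16 + 2*(-3) = -16 - 6 = -22)
l(U) = 2*I*sqrt(5) (l(U) = sqrt(2 - 22) = sqrt(-20) = 2*I*sqrt(5))
l(Q(j(-5, c(-1))))**3 = (2*I*sqrt(5))**3 = -40*I*sqrt(5)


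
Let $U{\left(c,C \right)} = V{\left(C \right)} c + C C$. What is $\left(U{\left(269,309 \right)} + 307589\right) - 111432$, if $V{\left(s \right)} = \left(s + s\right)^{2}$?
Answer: $103029194$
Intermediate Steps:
$V{\left(s \right)} = 4 s^{2}$ ($V{\left(s \right)} = \left(2 s\right)^{2} = 4 s^{2}$)
$U{\left(c,C \right)} = C^{2} + 4 c C^{2}$ ($U{\left(c,C \right)} = 4 C^{2} c + C C = 4 c C^{2} + C^{2} = C^{2} + 4 c C^{2}$)
$\left(U{\left(269,309 \right)} + 307589\right) - 111432 = \left(309^{2} \left(1 + 4 \cdot 269\right) + 307589\right) - 111432 = \left(95481 \left(1 + 1076\right) + 307589\right) - 111432 = \left(95481 \cdot 1077 + 307589\right) - 111432 = \left(102833037 + 307589\right) - 111432 = 103140626 - 111432 = 103029194$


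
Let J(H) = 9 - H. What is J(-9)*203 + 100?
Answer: 3754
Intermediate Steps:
J(-9)*203 + 100 = (9 - 1*(-9))*203 + 100 = (9 + 9)*203 + 100 = 18*203 + 100 = 3654 + 100 = 3754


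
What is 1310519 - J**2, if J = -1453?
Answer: -800690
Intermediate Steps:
1310519 - J**2 = 1310519 - 1*(-1453)**2 = 1310519 - 1*2111209 = 1310519 - 2111209 = -800690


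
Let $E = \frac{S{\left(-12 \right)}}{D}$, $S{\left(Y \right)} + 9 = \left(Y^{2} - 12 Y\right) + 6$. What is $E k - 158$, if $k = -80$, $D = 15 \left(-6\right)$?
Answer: $\frac{286}{3} \approx 95.333$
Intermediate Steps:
$D = -90$
$S{\left(Y \right)} = -3 + Y^{2} - 12 Y$ ($S{\left(Y \right)} = -9 + \left(\left(Y^{2} - 12 Y\right) + 6\right) = -9 + \left(6 + Y^{2} - 12 Y\right) = -3 + Y^{2} - 12 Y$)
$E = - \frac{19}{6}$ ($E = \frac{-3 + \left(-12\right)^{2} - -144}{-90} = \left(-3 + 144 + 144\right) \left(- \frac{1}{90}\right) = 285 \left(- \frac{1}{90}\right) = - \frac{19}{6} \approx -3.1667$)
$E k - 158 = \left(- \frac{19}{6}\right) \left(-80\right) - 158 = \frac{760}{3} - 158 = \frac{286}{3}$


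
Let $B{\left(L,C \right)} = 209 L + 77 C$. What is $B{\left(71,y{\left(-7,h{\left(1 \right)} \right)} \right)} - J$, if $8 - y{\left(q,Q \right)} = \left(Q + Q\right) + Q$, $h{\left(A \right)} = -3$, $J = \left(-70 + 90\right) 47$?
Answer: $15208$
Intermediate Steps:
$J = 940$ ($J = 20 \cdot 47 = 940$)
$y{\left(q,Q \right)} = 8 - 3 Q$ ($y{\left(q,Q \right)} = 8 - \left(\left(Q + Q\right) + Q\right) = 8 - \left(2 Q + Q\right) = 8 - 3 Q$)
$B{\left(L,C \right)} = 77 C + 209 L$
$B{\left(71,y{\left(-7,h{\left(1 \right)} \right)} \right)} - J = \left(77 \left(8 - -9\right) + 209 \cdot 71\right) - 940 = \left(77 \left(8 + 9\right) + 14839\right) - 940 = \left(77 \cdot 17 + 14839\right) - 940 = \left(1309 + 14839\right) - 940 = 16148 - 940 = 15208$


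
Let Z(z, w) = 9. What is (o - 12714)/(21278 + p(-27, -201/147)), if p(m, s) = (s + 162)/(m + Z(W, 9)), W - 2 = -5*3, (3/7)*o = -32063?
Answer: -77199402/18759325 ≈ -4.1153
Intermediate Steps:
o = -224441/3 (o = (7/3)*(-32063) = -224441/3 ≈ -74814.)
W = -13 (W = 2 - 5*3 = 2 - 15 = -13)
p(m, s) = (162 + s)/(9 + m) (p(m, s) = (s + 162)/(m + 9) = (162 + s)/(9 + m))
(o - 12714)/(21278 + p(-27, -201/147)) = (-224441/3 - 12714)/(21278 + (162 - 201/147)/(9 - 27)) = -262583/(3*(21278 + (162 - 201*1/147)/(-18))) = -262583/(3*(21278 - (162 - 67/49)/18)) = -262583/(3*(21278 - 1/18*7871/49)) = -262583/(3*(21278 - 7871/882)) = -262583/(3*18759325/882) = -262583/3*882/18759325 = -77199402/18759325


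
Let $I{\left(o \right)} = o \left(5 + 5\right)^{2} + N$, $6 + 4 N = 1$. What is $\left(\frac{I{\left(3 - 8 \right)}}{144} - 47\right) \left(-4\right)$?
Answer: $\frac{29077}{144} \approx 201.92$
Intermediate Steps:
$N = - \frac{5}{4}$ ($N = - \frac{3}{2} + \frac{1}{4} \cdot 1 = - \frac{3}{2} + \frac{1}{4} = - \frac{5}{4} \approx -1.25$)
$I{\left(o \right)} = - \frac{5}{4} + 100 o$ ($I{\left(o \right)} = o \left(5 + 5\right)^{2} - \frac{5}{4} = o 10^{2} - \frac{5}{4} = o 100 - \frac{5}{4} = 100 o - \frac{5}{4} = - \frac{5}{4} + 100 o$)
$\left(\frac{I{\left(3 - 8 \right)}}{144} - 47\right) \left(-4\right) = \left(\frac{- \frac{5}{4} + 100 \left(3 - 8\right)}{144} - 47\right) \left(-4\right) = \left(\left(- \frac{5}{4} + 100 \left(3 - 8\right)\right) \frac{1}{144} - 47\right) \left(-4\right) = \left(\left(- \frac{5}{4} + 100 \left(-5\right)\right) \frac{1}{144} - 47\right) \left(-4\right) = \left(\left(- \frac{5}{4} - 500\right) \frac{1}{144} - 47\right) \left(-4\right) = \left(\left(- \frac{2005}{4}\right) \frac{1}{144} - 47\right) \left(-4\right) = \left(- \frac{2005}{576} - 47\right) \left(-4\right) = \left(- \frac{29077}{576}\right) \left(-4\right) = \frac{29077}{144}$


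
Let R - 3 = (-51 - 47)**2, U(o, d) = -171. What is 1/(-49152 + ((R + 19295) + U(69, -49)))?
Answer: -1/20421 ≈ -4.8969e-5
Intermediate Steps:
R = 9607 (R = 3 + (-51 - 47)**2 = 3 + (-98)**2 = 3 + 9604 = 9607)
1/(-49152 + ((R + 19295) + U(69, -49))) = 1/(-49152 + ((9607 + 19295) - 171)) = 1/(-49152 + (28902 - 171)) = 1/(-49152 + 28731) = 1/(-20421) = -1/20421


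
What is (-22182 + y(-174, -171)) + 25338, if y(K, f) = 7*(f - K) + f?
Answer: 3006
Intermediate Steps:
y(K, f) = -7*K + 8*f (y(K, f) = (-7*K + 7*f) + f = -7*K + 8*f)
(-22182 + y(-174, -171)) + 25338 = (-22182 + (-7*(-174) + 8*(-171))) + 25338 = (-22182 + (1218 - 1368)) + 25338 = (-22182 - 150) + 25338 = -22332 + 25338 = 3006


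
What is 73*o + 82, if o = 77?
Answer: 5703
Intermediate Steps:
73*o + 82 = 73*77 + 82 = 5621 + 82 = 5703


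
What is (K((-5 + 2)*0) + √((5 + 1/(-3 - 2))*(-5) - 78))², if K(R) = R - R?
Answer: -102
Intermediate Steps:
K(R) = 0
(K((-5 + 2)*0) + √((5 + 1/(-3 - 2))*(-5) - 78))² = (0 + √((5 + 1/(-3 - 2))*(-5) - 78))² = (0 + √((5 + 1/(-5))*(-5) - 78))² = (0 + √((5 - ⅕)*(-5) - 78))² = (0 + √((24/5)*(-5) - 78))² = (0 + √(-24 - 78))² = (0 + √(-102))² = (0 + I*√102)² = (I*√102)² = -102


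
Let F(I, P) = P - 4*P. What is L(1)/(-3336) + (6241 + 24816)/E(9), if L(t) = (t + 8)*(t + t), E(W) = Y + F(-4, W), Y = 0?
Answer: -17267773/15012 ≈ -1150.3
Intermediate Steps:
F(I, P) = -3*P
E(W) = -3*W (E(W) = 0 - 3*W = -3*W)
L(t) = 2*t*(8 + t) (L(t) = (8 + t)*(2*t) = 2*t*(8 + t))
L(1)/(-3336) + (6241 + 24816)/E(9) = (2*1*(8 + 1))/(-3336) + (6241 + 24816)/((-3*9)) = (2*1*9)*(-1/3336) + 31057/(-27) = 18*(-1/3336) + 31057*(-1/27) = -3/556 - 31057/27 = -17267773/15012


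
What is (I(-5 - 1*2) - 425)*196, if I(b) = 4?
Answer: -82516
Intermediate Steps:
(I(-5 - 1*2) - 425)*196 = (4 - 425)*196 = -421*196 = -82516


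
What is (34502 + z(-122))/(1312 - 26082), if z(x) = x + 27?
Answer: -34407/24770 ≈ -1.3891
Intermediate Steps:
z(x) = 27 + x
(34502 + z(-122))/(1312 - 26082) = (34502 + (27 - 122))/(1312 - 26082) = (34502 - 95)/(-24770) = 34407*(-1/24770) = -34407/24770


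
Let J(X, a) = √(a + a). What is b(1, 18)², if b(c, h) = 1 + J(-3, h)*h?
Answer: 11881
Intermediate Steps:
J(X, a) = √2*√a (J(X, a) = √(2*a) = √2*√a)
b(c, h) = 1 + √2*h^(3/2) (b(c, h) = 1 + (√2*√h)*h = 1 + √2*h^(3/2))
b(1, 18)² = (1 + √2*18^(3/2))² = (1 + √2*(54*√2))² = (1 + 108)² = 109² = 11881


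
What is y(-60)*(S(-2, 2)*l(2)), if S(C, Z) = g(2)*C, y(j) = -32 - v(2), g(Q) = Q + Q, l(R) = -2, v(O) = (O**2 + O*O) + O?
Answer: -672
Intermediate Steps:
v(O) = O + 2*O**2 (v(O) = (O**2 + O**2) + O = 2*O**2 + O = O + 2*O**2)
g(Q) = 2*Q
y(j) = -42 (y(j) = -32 - 2*(1 + 2*2) = -32 - 2*(1 + 4) = -32 - 2*5 = -32 - 1*10 = -32 - 10 = -42)
S(C, Z) = 4*C (S(C, Z) = (2*2)*C = 4*C)
y(-60)*(S(-2, 2)*l(2)) = -42*4*(-2)*(-2) = -(-336)*(-2) = -42*16 = -672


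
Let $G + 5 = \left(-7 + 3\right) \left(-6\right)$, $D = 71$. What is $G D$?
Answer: $1349$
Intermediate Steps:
$G = 19$ ($G = -5 + \left(-7 + 3\right) \left(-6\right) = -5 - -24 = -5 + 24 = 19$)
$G D = 19 \cdot 71 = 1349$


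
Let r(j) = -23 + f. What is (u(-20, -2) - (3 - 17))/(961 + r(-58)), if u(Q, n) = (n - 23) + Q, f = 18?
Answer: -31/956 ≈ -0.032427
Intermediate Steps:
r(j) = -5 (r(j) = -23 + 18 = -5)
u(Q, n) = -23 + Q + n (u(Q, n) = (-23 + n) + Q = -23 + Q + n)
(u(-20, -2) - (3 - 17))/(961 + r(-58)) = ((-23 - 20 - 2) - (3 - 17))/(961 - 5) = (-45 - 1*(-14))/956 = (-45 + 14)*(1/956) = -31*1/956 = -31/956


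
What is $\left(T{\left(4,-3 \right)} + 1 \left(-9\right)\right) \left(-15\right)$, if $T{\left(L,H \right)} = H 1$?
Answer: $180$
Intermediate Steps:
$T{\left(L,H \right)} = H$
$\left(T{\left(4,-3 \right)} + 1 \left(-9\right)\right) \left(-15\right) = \left(-3 + 1 \left(-9\right)\right) \left(-15\right) = \left(-3 - 9\right) \left(-15\right) = \left(-12\right) \left(-15\right) = 180$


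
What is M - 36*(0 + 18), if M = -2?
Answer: -650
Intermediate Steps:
M - 36*(0 + 18) = -2 - 36*(0 + 18) = -2 - 36*18 = -2 - 648 = -650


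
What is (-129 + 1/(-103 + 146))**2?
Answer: 30758116/1849 ≈ 16635.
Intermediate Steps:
(-129 + 1/(-103 + 146))**2 = (-129 + 1/43)**2 = (-5546/43)**2 = 30758116/1849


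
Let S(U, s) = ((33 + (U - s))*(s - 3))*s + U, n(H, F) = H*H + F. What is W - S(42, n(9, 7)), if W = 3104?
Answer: 100302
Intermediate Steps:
n(H, F) = F + H**2 (n(H, F) = H**2 + F = F + H**2)
S(U, s) = U + s*(-3 + s)*(33 + U - s) (S(U, s) = ((33 + U - s)*(-3 + s))*s + U = ((-3 + s)*(33 + U - s))*s + U = s*(-3 + s)*(33 + U - s) + U = U + s*(-3 + s)*(33 + U - s))
W - S(42, n(9, 7)) = 3104 - (42 - (7 + 9**2)**3 - 99*(7 + 9**2) + 36*(7 + 9**2)**2 + 42*(7 + 9**2)**2 - 3*42*(7 + 9**2)) = 3104 - (42 - (7 + 81)**3 - 99*(7 + 81) + 36*(7 + 81)**2 + 42*(7 + 81)**2 - 3*42*(7 + 81)) = 3104 - (42 - 1*88**3 - 99*88 + 36*88**2 + 42*88**2 - 3*42*88) = 3104 - (42 - 1*681472 - 8712 + 36*7744 + 42*7744 - 11088) = 3104 - (42 - 681472 - 8712 + 278784 + 325248 - 11088) = 3104 - 1*(-97198) = 3104 + 97198 = 100302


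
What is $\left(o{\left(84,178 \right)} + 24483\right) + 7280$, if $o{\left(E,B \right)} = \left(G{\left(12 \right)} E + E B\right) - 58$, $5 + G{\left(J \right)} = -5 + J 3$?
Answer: $48841$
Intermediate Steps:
$G{\left(J \right)} = -10 + 3 J$ ($G{\left(J \right)} = -5 + \left(-5 + J 3\right) = -5 + \left(-5 + 3 J\right) = -10 + 3 J$)
$o{\left(E,B \right)} = -58 + 26 E + B E$ ($o{\left(E,B \right)} = \left(\left(-10 + 3 \cdot 12\right) E + E B\right) - 58 = \left(\left(-10 + 36\right) E + B E\right) - 58 = \left(26 E + B E\right) - 58 = -58 + 26 E + B E$)
$\left(o{\left(84,178 \right)} + 24483\right) + 7280 = \left(\left(-58 + 26 \cdot 84 + 178 \cdot 84\right) + 24483\right) + 7280 = \left(\left(-58 + 2184 + 14952\right) + 24483\right) + 7280 = \left(17078 + 24483\right) + 7280 = 41561 + 7280 = 48841$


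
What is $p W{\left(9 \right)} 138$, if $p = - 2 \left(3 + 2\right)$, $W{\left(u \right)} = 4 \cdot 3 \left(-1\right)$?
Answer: $16560$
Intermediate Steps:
$W{\left(u \right)} = -12$ ($W{\left(u \right)} = 12 \left(-1\right) = -12$)
$p = -10$ ($p = \left(-2\right) 5 = -10$)
$p W{\left(9 \right)} 138 = \left(-10\right) \left(-12\right) 138 = 120 \cdot 138 = 16560$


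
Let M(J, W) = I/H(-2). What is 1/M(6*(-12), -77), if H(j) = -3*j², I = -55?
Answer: 12/55 ≈ 0.21818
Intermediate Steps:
M(J, W) = 55/12 (M(J, W) = -55/((-3*(-2)²)) = -55/((-3*4)) = -55/(-12) = -55*(-1/12) = 55/12)
1/M(6*(-12), -77) = 1/(55/12) = 12/55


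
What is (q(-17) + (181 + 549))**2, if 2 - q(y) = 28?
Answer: 495616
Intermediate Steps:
q(y) = -26 (q(y) = 2 - 1*28 = 2 - 28 = -26)
(q(-17) + (181 + 549))**2 = (-26 + (181 + 549))**2 = (-26 + 730)**2 = 704**2 = 495616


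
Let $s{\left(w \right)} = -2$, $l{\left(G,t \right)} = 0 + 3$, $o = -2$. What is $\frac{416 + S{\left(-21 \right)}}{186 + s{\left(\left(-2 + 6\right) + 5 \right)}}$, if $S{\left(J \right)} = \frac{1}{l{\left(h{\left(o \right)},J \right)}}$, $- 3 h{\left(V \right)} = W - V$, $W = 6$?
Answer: $\frac{1249}{552} \approx 2.2627$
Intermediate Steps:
$h{\left(V \right)} = -2 + \frac{V}{3}$ ($h{\left(V \right)} = - \frac{6 - V}{3} = -2 + \frac{V}{3}$)
$l{\left(G,t \right)} = 3$
$S{\left(J \right)} = \frac{1}{3}$
$\frac{416 + S{\left(-21 \right)}}{186 + s{\left(\left(-2 + 6\right) + 5 \right)}} = \frac{416 + \frac{1}{3}}{186 - 2} = \frac{1249}{3 \cdot 184} = \frac{1249}{3} \cdot \frac{1}{184} = \frac{1249}{552}$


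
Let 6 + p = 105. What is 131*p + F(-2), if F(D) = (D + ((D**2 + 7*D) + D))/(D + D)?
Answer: 25945/2 ≈ 12973.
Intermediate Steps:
p = 99 (p = -6 + 105 = 99)
F(D) = (D**2 + 9*D)/(2*D) (F(D) = (D + (D**2 + 8*D))/((2*D)) = (D**2 + 9*D)*(1/(2*D)) = (D**2 + 9*D)/(2*D))
131*p + F(-2) = 131*99 + (9/2 + (1/2)*(-2)) = 12969 + (9/2 - 1) = 12969 + 7/2 = 25945/2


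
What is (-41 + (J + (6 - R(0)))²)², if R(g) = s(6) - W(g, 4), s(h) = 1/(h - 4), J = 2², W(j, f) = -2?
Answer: 3721/16 ≈ 232.56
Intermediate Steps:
J = 4
s(h) = 1/(-4 + h)
R(g) = 5/2 (R(g) = 1/(-4 + 6) - 1*(-2) = 1/2 + 2 = ½ + 2 = 5/2)
(-41 + (J + (6 - R(0)))²)² = (-41 + (4 + (6 - 1*5/2))²)² = (-41 + (4 + (6 - 5/2))²)² = (-41 + (4 + 7/2)²)² = (-41 + (15/2)²)² = (-41 + 225/4)² = (61/4)² = 3721/16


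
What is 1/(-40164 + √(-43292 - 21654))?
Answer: -20082/806605921 - I*√64946/1613211842 ≈ -2.4897e-5 - 1.5797e-7*I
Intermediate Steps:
1/(-40164 + √(-43292 - 21654)) = 1/(-40164 + √(-64946)) = 1/(-40164 + I*√64946)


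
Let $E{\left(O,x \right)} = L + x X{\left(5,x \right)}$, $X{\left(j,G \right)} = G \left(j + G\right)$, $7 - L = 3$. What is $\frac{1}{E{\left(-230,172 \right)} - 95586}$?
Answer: $\frac{1}{5140786} \approx 1.9452 \cdot 10^{-7}$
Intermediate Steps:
$L = 4$ ($L = 7 - 3 = 4$)
$X{\left(j,G \right)} = G \left(G + j\right)$
$E{\left(O,x \right)} = 4 + x^{2} \left(5 + x\right)$ ($E{\left(O,x \right)} = 4 + x x \left(x + 5\right) = 4 + x x \left(5 + x\right) = 4 + x^{2} \left(5 + x\right)$)
$\frac{1}{E{\left(-230,172 \right)} - 95586} = \frac{1}{\left(4 + 172^{2} \left(5 + 172\right)\right) - 95586} = \frac{1}{\left(4 + 29584 \cdot 177\right) - 95586} = \frac{1}{\left(4 + 5236368\right) - 95586} = \frac{1}{5236372 - 95586} = \frac{1}{5140786}$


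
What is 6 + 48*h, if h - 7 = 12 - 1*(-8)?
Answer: 1302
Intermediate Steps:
h = 27 (h = 7 + (12 - 1*(-8)) = 7 + (12 + 8) = 7 + 20 = 27)
6 + 48*h = 6 + 48*27 = 6 + 1296 = 1302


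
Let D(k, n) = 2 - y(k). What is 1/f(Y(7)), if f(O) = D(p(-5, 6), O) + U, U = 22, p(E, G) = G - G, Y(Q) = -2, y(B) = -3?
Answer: 1/27 ≈ 0.037037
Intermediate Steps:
p(E, G) = 0
D(k, n) = 5 (D(k, n) = 2 - 1*(-3) = 2 + 3 = 5)
f(O) = 27 (f(O) = 5 + 22 = 27)
1/f(Y(7)) = 1/27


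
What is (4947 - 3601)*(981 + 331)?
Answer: 1765952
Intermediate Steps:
(4947 - 3601)*(981 + 331) = 1346*1312 = 1765952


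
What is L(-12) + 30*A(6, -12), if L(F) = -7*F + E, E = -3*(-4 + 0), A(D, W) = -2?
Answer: 36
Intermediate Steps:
E = 12 (E = -3*(-4) = 12)
L(F) = 12 - 7*F (L(F) = -7*F + 12 = 12 - 7*F)
L(-12) + 30*A(6, -12) = (12 - 7*(-12)) + 30*(-2) = (12 + 84) - 60 = 96 - 60 = 36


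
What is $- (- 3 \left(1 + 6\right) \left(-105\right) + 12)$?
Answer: $-2217$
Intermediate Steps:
$- (- 3 \left(1 + 6\right) \left(-105\right) + 12) = - (\left(-3\right) 7 \left(-105\right) + 12) = - (\left(-21\right) \left(-105\right) + 12) = - (2205 + 12) = \left(-1\right) 2217 = -2217$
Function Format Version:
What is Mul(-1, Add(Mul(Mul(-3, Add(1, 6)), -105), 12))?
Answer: -2217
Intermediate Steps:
Mul(-1, Add(Mul(Mul(-3, Add(1, 6)), -105), 12)) = Mul(-1, Add(Mul(Mul(-3, 7), -105), 12)) = Mul(-1, Add(Mul(-21, -105), 12)) = Mul(-1, Add(2205, 12)) = Mul(-1, 2217) = -2217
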